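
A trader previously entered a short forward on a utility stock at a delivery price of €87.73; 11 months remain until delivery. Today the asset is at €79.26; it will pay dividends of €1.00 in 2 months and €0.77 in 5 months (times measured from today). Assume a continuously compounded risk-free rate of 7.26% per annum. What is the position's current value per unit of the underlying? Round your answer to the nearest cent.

€4.56

PV(remaining dividends) I = 1.00·e^(−0.0726·2/12) + 0.77·e^(−0.0726·5/12) = 1.7350
Current forward F = (S − I)·e^(rT) = (79.26 − 1.7350)·e^(0.0726·11/12) = 77.5250 × 1.068814 = 82.8598
Value (long) = (F − K)·e^(−rT) = (82.8598 − 87.73) × 0.935616 = -4.5566
Short position value = −(long value) = €4.56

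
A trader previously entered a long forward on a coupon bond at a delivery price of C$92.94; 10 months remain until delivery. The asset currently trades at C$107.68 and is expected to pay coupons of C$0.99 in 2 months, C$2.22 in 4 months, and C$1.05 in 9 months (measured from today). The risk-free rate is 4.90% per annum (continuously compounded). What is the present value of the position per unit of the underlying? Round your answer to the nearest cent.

C$14.28

PV(remaining coupons) I = 0.99·e^(−0.0490·2/12) + 2.22·e^(−0.0490·4/12) + 1.05·e^(−0.0490·9/12) = 4.1781
Current forward F = (S − I)·e^(rT) = (107.68 − 4.1781)·e^(0.0490·10/12) = 103.5019 × 1.041678 = 107.8157
Value (long) = (F − K)·e^(−rT) = (107.8157 − 92.94) × 0.959989 = 14.2805
Value = C$14.28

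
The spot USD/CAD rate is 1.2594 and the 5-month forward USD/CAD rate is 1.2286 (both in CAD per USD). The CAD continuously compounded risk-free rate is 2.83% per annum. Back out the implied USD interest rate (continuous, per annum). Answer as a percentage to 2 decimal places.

8.77%

F = S·e^((r_CAD − r_USD)T) ⇒ r_USD = r_CAD − ln(F/S)/T
ln(1.2286/1.2594) = -0.024760; /(5/12) = -0.059424
r_USD = 0.0283 + 0.059424 = 0.087724
r_USD = 8.77%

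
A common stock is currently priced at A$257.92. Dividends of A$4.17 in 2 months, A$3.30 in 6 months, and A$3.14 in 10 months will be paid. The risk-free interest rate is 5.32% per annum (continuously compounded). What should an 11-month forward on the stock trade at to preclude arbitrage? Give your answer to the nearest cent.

PV(dividends) I = 4.17·e^(−0.0532·2/12) + 3.30·e^(−0.0532·6/12) + 3.14·e^(−0.0532·10/12)
I = 4.1332 + 3.2134 + 3.0038 = 10.3504
F = (S − I)·e^(rT) = (257.92 − 10.3504) · e^(0.0532·11/12)
= 247.5696 · e^0.048767 = 247.5696 × 1.049976 = A$259.94

A$259.94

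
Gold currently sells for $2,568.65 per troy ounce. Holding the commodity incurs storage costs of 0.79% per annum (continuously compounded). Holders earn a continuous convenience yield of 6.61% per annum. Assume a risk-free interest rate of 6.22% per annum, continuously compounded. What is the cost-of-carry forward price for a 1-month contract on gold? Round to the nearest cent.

Net carry = r + u − y = 0.0622 + 0.0079 − 0.0661 = 0.0040
F = S·e^((r+u−y)T) = 2568.65 · e^(0.0040 × 1/12) = 2568.65 · e^0.00033333
= 2568.65 × 1.00033339 = $2,569.51 per troy ounce

$2,569.51 per troy ounce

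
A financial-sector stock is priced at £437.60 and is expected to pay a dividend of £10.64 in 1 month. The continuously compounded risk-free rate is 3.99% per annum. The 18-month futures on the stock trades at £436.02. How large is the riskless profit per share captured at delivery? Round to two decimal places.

PV(dividends) I = 10.64·e^(−0.0399·1/12) = 10.6047
Fair futures F* = (S − I)·e^(rT) = (437.60 − 10.6047)·e^0.059850 = 426.9953 × 1.061677 = 453.3311
Market £436.02 < fair 453.3311: forward underpriced → reverse cash-and-carry (short the stock, invest proceeds at r, pay the dividends, go long the forward).
Profit at T = |F_mkt − F*| = |436.02 − 453.3311| = £17.31 per share

£17.31 per share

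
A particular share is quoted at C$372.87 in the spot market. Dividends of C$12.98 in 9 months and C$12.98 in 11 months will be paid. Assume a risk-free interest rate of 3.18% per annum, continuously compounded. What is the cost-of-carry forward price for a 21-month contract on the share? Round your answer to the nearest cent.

PV(dividends) I = 12.98·e^(−0.0318·9/12) + 12.98·e^(−0.0318·11/12)
I = 12.6741 + 12.6071 = 25.2812
F = (S − I)·e^(rT) = (372.87 − 25.2812) · e^(0.0318·21/12)
= 347.5888 · e^0.055650 = 347.5888 × 1.057228 = C$367.48

C$367.48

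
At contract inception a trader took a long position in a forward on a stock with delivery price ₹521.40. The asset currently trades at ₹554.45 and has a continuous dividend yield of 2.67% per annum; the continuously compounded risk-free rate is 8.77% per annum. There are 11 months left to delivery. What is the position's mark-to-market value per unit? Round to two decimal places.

Current fair forward for the remaining 11 months: F = S·e^((r − q)·T), (r − q) = 0.0877 − 0.0267 = 0.0610
F = 554.45 · e^(0.0610 × 11/12) = 554.45 × 1.057510 = 586.3364
Value of long forward = (F − K)·e^(−rT) = (586.3364 − 521.40) · e^(−0.0877·11/12)
= 64.9364 × 0.922755 = 59.92

₹59.92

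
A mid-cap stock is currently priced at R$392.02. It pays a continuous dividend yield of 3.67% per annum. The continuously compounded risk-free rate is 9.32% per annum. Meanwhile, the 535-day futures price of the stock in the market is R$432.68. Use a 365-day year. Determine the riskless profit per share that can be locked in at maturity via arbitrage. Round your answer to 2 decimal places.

R$6.81 per share

Fair futures: F* = S·e^(carry·T), with carry = (r − q) = 0.0932 − 0.0367 = 0.0565
F* = 392.02 · e^(0.0565 × 535/365) = 392.02 · e^0.082815 = 392.02 × 1.086341 = R$425.8674
Market R$432.68 > fair R$425.8674: forward overpriced → cash-and-carry (buy spot, short the forward).
At maturity, profit = |F_mkt − F*| = |432.68 − 425.8674| = R$6.81 per share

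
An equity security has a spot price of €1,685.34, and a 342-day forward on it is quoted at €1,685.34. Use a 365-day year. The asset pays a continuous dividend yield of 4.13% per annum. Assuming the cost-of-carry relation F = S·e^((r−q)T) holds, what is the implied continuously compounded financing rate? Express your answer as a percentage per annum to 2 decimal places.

4.13%

From F = S·e^((r−q)T): (r − q) = ln(F/S)/T
ln(1685.34/1685.34) = ln(1.000000) = 0.000000
(r − q) = 0.000000 / (342/365) = 0.000000
r = ln(F/S)/T + q = 0.000000 + 0.0413 = 0.041300
r = 4.13%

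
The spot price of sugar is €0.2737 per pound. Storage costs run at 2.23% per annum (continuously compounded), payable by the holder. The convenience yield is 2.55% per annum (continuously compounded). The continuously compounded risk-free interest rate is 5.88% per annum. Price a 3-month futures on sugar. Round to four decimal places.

Net carry = r + u − y = 0.0588 + 0.0223 − 0.0255 = 0.0556
F = S·e^((r+u−y)T) = 0.2737 · e^(0.0556 × 3/12) = 0.2737 · e^0.013900
= 0.2737 × 1.013997 = €0.2775 per pound

€0.2775 per pound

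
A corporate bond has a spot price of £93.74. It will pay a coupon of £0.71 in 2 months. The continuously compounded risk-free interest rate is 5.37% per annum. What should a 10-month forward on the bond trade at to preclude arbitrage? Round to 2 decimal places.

PV(coupons) I = 0.71·e^(−0.0537·2/12)
I = 0.7037
F = (S − I)·e^(rT) = (93.74 − 0.7037) · e^(0.0537·10/12)
= 93.0363 · e^0.044750 = 93.0363 × 1.045766 = £97.29

£97.29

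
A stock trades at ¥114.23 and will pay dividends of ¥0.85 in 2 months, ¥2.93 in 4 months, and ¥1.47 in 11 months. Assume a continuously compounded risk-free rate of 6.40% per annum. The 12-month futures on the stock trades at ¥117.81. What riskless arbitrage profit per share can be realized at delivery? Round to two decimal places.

¥1.46 per share

PV(dividends) I = 0.85·e^(−0.0640·2/12) + 2.93·e^(−0.0640·4/12) + 1.47·e^(−0.0640·11/12) = 5.0954
Fair futures F* = (S − I)·e^(rT) = (114.23 − 5.0954)·e^0.064000 = 109.1346 × 1.066092 = 116.3475
Market ¥117.81 > fair 116.3475: forward overpriced → cash-and-carry (borrow at r, buy the stock and collect the dividends, short the forward).
Profit at T = |F_mkt − F*| = |117.81 − 116.3475| = ¥1.46 per share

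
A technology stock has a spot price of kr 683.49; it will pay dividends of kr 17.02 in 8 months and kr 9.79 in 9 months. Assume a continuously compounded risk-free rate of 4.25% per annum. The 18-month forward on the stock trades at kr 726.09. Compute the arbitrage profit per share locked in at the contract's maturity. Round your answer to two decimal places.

kr 25.35 per share

PV(dividends) I = 17.02·e^(−0.0425·8/12) + 9.79·e^(−0.0425·9/12) = 26.0274
Fair forward F* = (S − I)·e^(rT) = (683.49 − 26.0274)·e^0.063750 = 657.4626 × 1.065826 = 700.7407
Market kr 726.09 > fair 700.7407: forward overpriced → cash-and-carry (borrow at r, buy the stock and collect the dividends, short the forward).
Profit at T = |F_mkt − F*| = |726.09 − 700.7407| = kr 25.35 per share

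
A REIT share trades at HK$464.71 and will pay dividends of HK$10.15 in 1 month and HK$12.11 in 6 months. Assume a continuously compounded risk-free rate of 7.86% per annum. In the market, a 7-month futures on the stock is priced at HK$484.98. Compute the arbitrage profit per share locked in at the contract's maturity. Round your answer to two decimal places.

HK$21.21 per share

PV(dividends) I = 10.15·e^(−0.0786·1/12) + 12.11·e^(−0.0786·6/12) = 21.7270
Fair futures F* = (S − I)·e^(rT) = (464.71 − 21.7270)·e^0.045850 = 442.9830 × 1.046917 = 463.7664
Market HK$484.98 > fair 463.7664: forward overpriced → cash-and-carry (borrow at r, buy the stock and collect the dividends, short the forward).
Profit at T = |F_mkt − F*| = |484.98 − 463.7664| = HK$21.21 per share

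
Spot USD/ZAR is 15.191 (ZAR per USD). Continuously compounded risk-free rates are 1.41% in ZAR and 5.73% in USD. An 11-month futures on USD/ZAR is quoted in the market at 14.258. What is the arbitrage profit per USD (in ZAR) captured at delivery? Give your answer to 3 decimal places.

Fair futures: F* = S·e^(carry·T), with carry = (r_ZAR − r_USD) = 0.0141 − 0.0573 = -0.0432
F* = 15.191 · e^(-0.0432 × 11/12) = 15.191 · e^-0.039600 = 15.191 × 0.961174 = 14.6012
Market 14.258 < fair 14.6012: forward underpriced → reverse cash-and-carry (short spot, go long the forward).
At maturity, profit = |F_mkt − F*| = |14.258 − 14.6012| = 0.343 per USD (in ZAR)

0.343 per USD (in ZAR)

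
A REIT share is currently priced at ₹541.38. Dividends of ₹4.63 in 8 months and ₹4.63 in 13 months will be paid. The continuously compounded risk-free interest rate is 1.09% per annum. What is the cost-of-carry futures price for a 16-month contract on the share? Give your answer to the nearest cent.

₹540.00

PV(dividends) I = 4.63·e^(−0.0109·8/12) + 4.63·e^(−0.0109·13/12)
I = 4.5965 + 4.5756 = 9.1721
F = (S − I)·e^(rT) = (541.38 − 9.1721) · e^(0.0109·16/12)
= 532.2079 · e^0.014533 = 532.2079 × 1.014639 = ₹540.00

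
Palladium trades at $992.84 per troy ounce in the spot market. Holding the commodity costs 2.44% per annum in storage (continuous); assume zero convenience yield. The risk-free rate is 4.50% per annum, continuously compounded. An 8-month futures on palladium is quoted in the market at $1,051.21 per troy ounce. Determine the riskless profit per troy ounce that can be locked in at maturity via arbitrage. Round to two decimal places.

Fair futures: F* = S·e^(carry·T), with carry = (r + u) = 0.0450 + 0.0244 = 0.0694
F* = 992.84 · e^(0.0694 × 8/12) = 992.84 · e^0.046267 = 992.84 × 1.047354 = $1039.8549
Market $1051.21 > fair $1039.8549: forward overpriced → cash-and-carry (buy spot, short the forward).
At maturity, profit = |F_mkt − F*| = |1051.21 − 1039.8549| = $11.36 per troy ounce

$11.36 per troy ounce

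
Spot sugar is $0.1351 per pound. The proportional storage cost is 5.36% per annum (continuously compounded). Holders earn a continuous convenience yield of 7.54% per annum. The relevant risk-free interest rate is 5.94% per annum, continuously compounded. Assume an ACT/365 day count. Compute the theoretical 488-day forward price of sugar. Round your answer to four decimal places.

$0.1421 per pound

Net carry = r + u − y = 0.0594 + 0.0536 − 0.0754 = 0.0376
F = S·e^((r+u−y)T) = 0.1351 · e^(0.0376 × 488/365) = 0.1351 · e^0.050271
= 0.1351 × 1.051556 = $0.1421 per pound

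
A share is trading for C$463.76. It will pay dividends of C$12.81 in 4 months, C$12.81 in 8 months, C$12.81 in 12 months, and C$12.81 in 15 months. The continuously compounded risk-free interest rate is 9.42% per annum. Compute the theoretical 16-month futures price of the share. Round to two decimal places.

PV(dividends) I = 12.81·e^(−0.0942·4/12) + 12.81·e^(−0.0942·8/12) + 12.81·e^(−0.0942·12/12) + 12.81·e^(−0.0942·15/12)
I = 12.4140 + 12.0303 + 11.6584 + 11.3870 = 47.4897
F = (S − I)·e^(rT) = (463.76 − 47.4897) · e^(0.0942·16/12)
= 416.2703 · e^0.125600 = 416.2703 × 1.133829 = C$471.98

C$471.98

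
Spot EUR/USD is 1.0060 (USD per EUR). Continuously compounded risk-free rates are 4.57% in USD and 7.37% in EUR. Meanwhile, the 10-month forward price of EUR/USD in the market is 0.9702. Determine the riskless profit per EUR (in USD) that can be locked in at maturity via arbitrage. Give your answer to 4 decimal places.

0.0126 per EUR (in USD)

Fair forward: F* = S·e^(carry·T), with carry = (r_USD − r_EUR) = 0.0457 − 0.0737 = -0.0280
F* = 1.0060 · e^(-0.0280 × 10/12) = 1.0060 · e^-0.023333 = 1.0060 × 0.976937 = 0.9828
Market 0.9702 < fair 0.9828: forward underpriced → reverse cash-and-carry (short spot, go long the forward).
At maturity, profit = |F_mkt − F*| = |0.9702 − 0.9828| = 0.0126 per EUR (in USD)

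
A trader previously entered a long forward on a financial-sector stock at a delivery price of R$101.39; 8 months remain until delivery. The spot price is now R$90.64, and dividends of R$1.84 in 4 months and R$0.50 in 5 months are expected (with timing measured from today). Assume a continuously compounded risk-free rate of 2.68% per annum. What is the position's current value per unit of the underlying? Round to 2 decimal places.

PV(remaining dividends) I = 1.84·e^(−0.0268·4/12) + 0.50·e^(−0.0268·5/12) = 2.3181
Current forward F = (S − I)·e^(rT) = (90.64 − 2.3181)·e^(0.0268·8/12) = 88.3219 × 1.018027 = 89.9141
Value (long) = (F − K)·e^(−rT) = (89.9141 − 101.39) × 0.982292 = -11.2727
Value = -R$11.27

-R$11.27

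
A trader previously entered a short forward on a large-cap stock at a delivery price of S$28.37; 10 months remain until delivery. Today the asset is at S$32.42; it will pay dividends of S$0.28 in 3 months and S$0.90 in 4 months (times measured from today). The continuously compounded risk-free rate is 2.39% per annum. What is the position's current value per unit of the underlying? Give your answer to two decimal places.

PV(remaining dividends) I = 0.28·e^(−0.0239·3/12) + 0.90·e^(−0.0239·4/12) = 1.1712
Current forward F = (S − I)·e^(rT) = (32.42 − 1.1712)·e^(0.0239·10/12) = 31.2488 × 1.020116 = 31.8774
Value (long) = (F − K)·e^(−rT) = (31.8774 − 28.37) × 0.980280 = 3.4382
Short position value = −(long value) = -S$3.44

-S$3.44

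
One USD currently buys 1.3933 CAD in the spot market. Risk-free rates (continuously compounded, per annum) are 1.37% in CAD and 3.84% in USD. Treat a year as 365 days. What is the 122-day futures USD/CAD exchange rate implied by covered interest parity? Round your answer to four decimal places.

1.3818

F = S·e^((r_CAD − r_USD)T) = 1.3933 · e^((0.0137 − 0.0384) × 122/365)
= 1.3933 · e^-0.008256 = 1.3933 × 0.991778
F = 1.3818 CAD per USD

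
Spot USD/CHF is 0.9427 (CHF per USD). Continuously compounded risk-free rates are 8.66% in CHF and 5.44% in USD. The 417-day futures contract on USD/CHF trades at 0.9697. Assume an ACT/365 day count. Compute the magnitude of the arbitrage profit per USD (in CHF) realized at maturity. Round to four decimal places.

Fair futures: F* = S·e^(carry·T), with carry = (r_CHF − r_USD) = 0.0866 − 0.0544 = 0.0322
F* = 0.9427 · e^(0.0322 × 417/365) = 0.9427 · e^0.036787 = 0.9427 × 1.037472 = 0.9780
Market 0.9697 < fair 0.9780: forward underpriced → reverse cash-and-carry (short spot, go long the forward).
At maturity, profit = |F_mkt − F*| = |0.9697 − 0.9780| = 0.0083 per USD (in CHF)

0.0083 per USD (in CHF)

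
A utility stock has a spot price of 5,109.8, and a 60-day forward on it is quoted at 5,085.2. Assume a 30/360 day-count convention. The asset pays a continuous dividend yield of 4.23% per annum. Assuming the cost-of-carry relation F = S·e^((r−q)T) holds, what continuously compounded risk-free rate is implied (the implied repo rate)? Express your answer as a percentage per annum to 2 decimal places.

From F = S·e^((r−q)T): (r − q) = ln(F/S)/T
ln(5085.2/5109.8) = ln(0.995186) = -0.004826
(r − q) = -0.004826 / (60/360) = -0.028956
r = ln(F/S)/T + q = -0.028956 + 0.0423 = 0.013344
r = 1.33%

1.33%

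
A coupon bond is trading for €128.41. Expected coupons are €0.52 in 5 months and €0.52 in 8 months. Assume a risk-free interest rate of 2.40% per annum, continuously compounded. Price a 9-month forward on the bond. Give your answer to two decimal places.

PV(coupons) I = 0.52·e^(−0.0240·5/12) + 0.52·e^(−0.0240·8/12)
I = 0.5148 + 0.5117 = 1.0265
F = (S − I)·e^(rT) = (128.41 − 1.0265) · e^(0.0240·9/12)
= 127.3835 · e^0.018000 = 127.3835 × 1.018163 = €129.70

€129.70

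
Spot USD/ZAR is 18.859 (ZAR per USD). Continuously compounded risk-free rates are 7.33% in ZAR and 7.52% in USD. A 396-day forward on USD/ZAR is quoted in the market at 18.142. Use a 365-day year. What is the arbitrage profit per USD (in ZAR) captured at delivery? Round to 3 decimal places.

0.678 per USD (in ZAR)

Fair forward: F* = S·e^(carry·T), with carry = (r_ZAR − r_USD) = 0.0733 − 0.0752 = -0.0019
F* = 18.859 · e^(-0.0019 × 396/365) = 18.859 · e^-0.002061 = 18.859 × 0.997941 = 18.8202
Market 18.142 < fair 18.8202: forward underpriced → reverse cash-and-carry (short spot, go long the forward).
At maturity, profit = |F_mkt − F*| = |18.142 − 18.8202| = 0.678 per USD (in ZAR)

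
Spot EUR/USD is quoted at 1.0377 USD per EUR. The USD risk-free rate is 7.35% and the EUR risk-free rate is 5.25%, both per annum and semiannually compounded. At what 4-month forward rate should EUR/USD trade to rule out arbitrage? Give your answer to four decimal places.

1.0448

By covered interest parity, F = S · (1+r_USD/2)^(2T) / (1+r_EUR/2)^(2T)
= 1.0377 × 1.024352 / 1.017424 = 1.0377 × 1.006809
F = 1.0448 USD per EUR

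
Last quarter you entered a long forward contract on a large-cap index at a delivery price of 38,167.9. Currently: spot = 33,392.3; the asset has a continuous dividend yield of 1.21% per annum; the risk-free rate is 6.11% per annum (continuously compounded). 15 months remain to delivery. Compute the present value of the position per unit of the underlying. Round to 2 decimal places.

Current fair forward for the remaining 15 months: F = S·e^((r − q)·T), (r − q) = 0.0611 − 0.0121 = 0.0490
F = 33392.3 · e^(0.0490 × 15/12) = 33392.3 × 1.06316467 = 35501.5136
Value of long forward = (F − K)·e^(−rT) = (35501.5136 − 38167.9) · e^(−0.0611·15/12)
= -2666.3864 × 0.92646872 = -2470.32

-2470.32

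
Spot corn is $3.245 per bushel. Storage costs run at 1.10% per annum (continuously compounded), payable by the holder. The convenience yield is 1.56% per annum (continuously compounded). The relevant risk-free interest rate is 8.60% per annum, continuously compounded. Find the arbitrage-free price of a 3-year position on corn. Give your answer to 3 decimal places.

Net carry = r + u − y = 0.0860 + 0.0110 − 0.0156 = 0.0814
F = S·e^((r+u−y)T) = 3.245 · e^(0.0814 × 3) = 3.245 · e^0.244200
= 3.245 × 1.276600 = $4.143 per bushel

$4.143 per bushel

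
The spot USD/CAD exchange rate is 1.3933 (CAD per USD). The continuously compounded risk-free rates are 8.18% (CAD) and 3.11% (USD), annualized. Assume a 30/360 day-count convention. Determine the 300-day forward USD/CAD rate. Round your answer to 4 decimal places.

1.4534

F = S·e^((r_CAD − r_USD)T) = 1.3933 · e^((0.0818 − 0.0311) × 300/360)
= 1.3933 · e^0.042250 = 1.3933 × 1.043155
F = 1.4534 CAD per USD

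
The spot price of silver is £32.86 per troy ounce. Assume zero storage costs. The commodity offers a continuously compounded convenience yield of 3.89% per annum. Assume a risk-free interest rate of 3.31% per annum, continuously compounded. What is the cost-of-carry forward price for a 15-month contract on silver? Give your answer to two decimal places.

£32.62 per troy ounce

Net carry = r + u − y = 0.0331 + 0.0000 − 0.0389 = -0.0058
F = S·e^((r+u−y)T) = 32.86 · e^(-0.0058 × 15/12) = 32.86 · e^-0.007250
= 32.86 × 0.992776 = £32.62 per troy ounce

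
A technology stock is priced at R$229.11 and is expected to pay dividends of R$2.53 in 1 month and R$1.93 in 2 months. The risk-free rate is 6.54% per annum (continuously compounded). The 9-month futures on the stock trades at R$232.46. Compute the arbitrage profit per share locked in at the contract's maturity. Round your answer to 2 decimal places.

PV(dividends) I = 2.53·e^(−0.0654·1/12) + 1.93·e^(−0.0654·2/12) = 4.4253
Fair futures F* = (S − I)·e^(rT) = (229.11 − 4.4253)·e^0.049050 = 224.6847 × 1.050273 = 235.9803
Market R$232.46 < fair 235.9803: forward underpriced → reverse cash-and-carry (short the stock, invest proceeds at r, pay the dividends, go long the forward).
Profit at T = |F_mkt − F*| = |232.46 − 235.9803| = R$3.52 per share

R$3.52 per share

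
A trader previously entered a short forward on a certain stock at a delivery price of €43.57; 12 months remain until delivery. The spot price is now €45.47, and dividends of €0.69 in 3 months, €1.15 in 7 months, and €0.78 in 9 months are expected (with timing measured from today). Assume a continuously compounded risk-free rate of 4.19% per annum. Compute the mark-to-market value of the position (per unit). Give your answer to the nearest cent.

-€1.13

PV(remaining dividends) I = 0.69·e^(−0.0419·3/12) + 1.15·e^(−0.0419·7/12) + 0.78·e^(−0.0419·9/12) = 2.5609
Current forward F = (S − I)·e^(rT) = (45.47 − 2.5609)·e^(0.0419·12/12) = 42.9091 × 1.042790 = 44.7452
Value (long) = (F − K)·e^(−rT) = (44.7452 − 43.57) × 0.958966 = 1.1270
Short position value = −(long value) = -€1.13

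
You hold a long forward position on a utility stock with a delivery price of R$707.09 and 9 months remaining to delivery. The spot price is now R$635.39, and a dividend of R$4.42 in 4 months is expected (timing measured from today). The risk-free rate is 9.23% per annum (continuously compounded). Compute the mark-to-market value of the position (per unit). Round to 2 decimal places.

-R$28.69

PV(remaining dividends) I = 4.42·e^(−0.0923·4/12) = 4.2861
Current forward F = (S − I)·e^(rT) = (635.39 − 4.2861)·e^(0.0923·9/12) = 631.1039 × 1.071677 = 676.3395
Value (long) = (F − K)·e^(−rT) = (676.3395 − 707.09) × 0.933117 = -28.6938
Value = -R$28.69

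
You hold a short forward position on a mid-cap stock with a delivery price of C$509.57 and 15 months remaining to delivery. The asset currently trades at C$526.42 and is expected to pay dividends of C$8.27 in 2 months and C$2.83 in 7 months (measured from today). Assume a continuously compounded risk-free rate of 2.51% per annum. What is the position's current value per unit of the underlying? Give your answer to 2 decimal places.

-C$21.57

PV(remaining dividends) I = 8.27·e^(−0.0251·2/12) + 2.83·e^(−0.0251·7/12) = 11.0243
Current forward F = (S − I)·e^(rT) = (526.42 − 11.0243)·e^(0.0251·15/12) = 515.3957 × 1.031872 = 531.8224
Value (long) = (F − K)·e^(−rT) = (531.8224 − 509.57) × 0.969112 = 21.5651
Short position value = −(long value) = -C$21.57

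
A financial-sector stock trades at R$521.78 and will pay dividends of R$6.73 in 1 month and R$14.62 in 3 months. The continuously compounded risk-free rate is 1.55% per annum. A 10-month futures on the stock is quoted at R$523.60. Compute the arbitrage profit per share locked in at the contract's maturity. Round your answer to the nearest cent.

PV(dividends) I = 6.73·e^(−0.0155·1/12) + 14.62·e^(−0.0155·3/12) = 21.2848
Fair futures F* = (S − I)·e^(rT) = (521.78 − 21.2848)·e^0.012917 = 500.4952 × 1.013001 = 507.0021
Market R$523.60 > fair 507.0021: forward overpriced → cash-and-carry (borrow at r, buy the stock and collect the dividends, short the forward).
Profit at T = |F_mkt − F*| = |523.60 − 507.0021| = R$16.60 per share

R$16.60 per share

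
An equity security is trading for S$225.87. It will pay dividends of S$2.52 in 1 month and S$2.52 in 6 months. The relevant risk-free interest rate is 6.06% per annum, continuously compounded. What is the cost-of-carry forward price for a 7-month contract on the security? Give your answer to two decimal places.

PV(dividends) I = 2.52·e^(−0.0606·1/12) + 2.52·e^(−0.0606·6/12)
I = 2.5073 + 2.4448 = 4.9521
F = (S − I)·e^(rT) = (225.87 − 4.9521) · e^(0.0606·7/12)
= 220.9179 · e^0.035350 = 220.9179 × 1.035982 = S$228.87

S$228.87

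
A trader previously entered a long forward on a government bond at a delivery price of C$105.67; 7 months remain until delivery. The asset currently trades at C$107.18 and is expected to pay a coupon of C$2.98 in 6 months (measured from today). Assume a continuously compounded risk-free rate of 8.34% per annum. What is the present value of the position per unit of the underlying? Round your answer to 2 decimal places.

PV(remaining coupons) I = 2.98·e^(−0.0834·6/12) = 2.8583
Current forward F = (S − I)·e^(rT) = (107.18 − 2.8583)·e^(0.0834·7/12) = 104.3217 × 1.049853 = 109.5224
Value (long) = (F − K)·e^(−rT) = (109.5224 − 105.67) × 0.952514 = 3.6695
Value = C$3.67

C$3.67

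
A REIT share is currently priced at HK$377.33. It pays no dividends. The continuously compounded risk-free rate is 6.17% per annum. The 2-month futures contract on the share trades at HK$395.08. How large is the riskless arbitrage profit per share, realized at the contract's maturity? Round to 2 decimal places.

Fair futures: F* = S·e^(carry·T), with carry = r = 0.0617
F* = 377.33 · e^(0.0617 × 2/12) = 377.33 · e^0.010283 = 377.33 × 1.010336 = HK$381.2301
Market HK$395.08 > fair HK$381.2301: forward overpriced → cash-and-carry (buy spot, short the forward).
At maturity, profit = |F_mkt − F*| = |395.08 − 381.2301| = HK$13.85 per share

HK$13.85 per share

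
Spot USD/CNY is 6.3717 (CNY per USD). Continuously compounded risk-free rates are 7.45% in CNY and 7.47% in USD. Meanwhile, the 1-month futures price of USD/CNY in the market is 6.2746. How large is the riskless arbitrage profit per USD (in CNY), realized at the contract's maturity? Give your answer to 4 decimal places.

Fair futures: F* = S·e^(carry·T), with carry = (r_CNY − r_USD) = 0.0745 − 0.0747 = -0.0002
F* = 6.3717 · e^(-0.0002 × 1/12) = 6.3717 · e^-0.000017 = 6.3717 × 0.999983 = 6.3716
Market 6.2746 < fair 6.3716: forward underpriced → reverse cash-and-carry (short spot, go long the forward).
At maturity, profit = |F_mkt − F*| = |6.2746 − 6.3716| = 0.0970 per USD (in CNY)

0.0970 per USD (in CNY)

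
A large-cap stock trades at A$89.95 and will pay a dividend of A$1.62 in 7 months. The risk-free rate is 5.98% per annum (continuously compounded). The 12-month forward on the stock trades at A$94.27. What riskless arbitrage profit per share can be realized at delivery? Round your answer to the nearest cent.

A$0.44 per share

PV(dividends) I = 1.62·e^(−0.0598·7/12) = 1.5645
Fair forward F* = (S − I)·e^(rT) = (89.95 − 1.5645)·e^0.059800 = 88.3855 × 1.061624 = 93.8322
Market A$94.27 > fair 93.8322: forward overpriced → cash-and-carry (borrow at r, buy the stock and collect the dividends, short the forward).
Profit at T = |F_mkt − F*| = |94.27 − 93.8322| = A$0.44 per share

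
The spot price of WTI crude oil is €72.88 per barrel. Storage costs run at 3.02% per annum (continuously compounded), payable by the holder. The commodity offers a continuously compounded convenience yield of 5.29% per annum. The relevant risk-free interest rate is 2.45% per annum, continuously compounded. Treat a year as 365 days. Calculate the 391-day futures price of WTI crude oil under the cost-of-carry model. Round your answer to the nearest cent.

€73.02 per barrel

Net carry = r + u − y = 0.0245 + 0.0302 − 0.0529 = 0.0018
F = S·e^((r+u−y)T) = 72.88 · e^(0.0018 × 391/365) = 72.88 · e^0.001928
= 72.88 × 1.001930 = €73.02 per barrel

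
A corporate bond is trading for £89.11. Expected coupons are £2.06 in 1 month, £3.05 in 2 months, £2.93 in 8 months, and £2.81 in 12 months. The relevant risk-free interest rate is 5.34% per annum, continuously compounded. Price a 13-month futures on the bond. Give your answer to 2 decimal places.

PV(coupons) I = 2.06·e^(−0.0534·1/12) + 3.05·e^(−0.0534·2/12) + 2.93·e^(−0.0534·8/12) + 2.81·e^(−0.0534·12/12)
I = 2.0509 + 3.0230 + 2.8275 + 2.6639 = 10.5653
F = (S − I)·e^(rT) = (89.11 − 10.5653) · e^(0.0534·13/12)
= 78.5447 · e^0.057850 = 78.5447 × 1.059556 = £83.22

£83.22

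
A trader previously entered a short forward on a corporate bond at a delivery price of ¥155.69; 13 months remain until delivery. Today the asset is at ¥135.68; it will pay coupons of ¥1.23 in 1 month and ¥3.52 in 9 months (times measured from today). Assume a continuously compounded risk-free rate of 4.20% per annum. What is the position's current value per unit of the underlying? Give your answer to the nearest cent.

¥17.72

PV(remaining coupons) I = 1.23·e^(−0.0420·1/12) + 3.52·e^(−0.0420·9/12) = 4.6366
Current forward F = (S − I)·e^(rT) = (135.68 − 4.6366)·e^(0.0420·13/12) = 131.0434 × 1.046551 = 137.1436
Value (long) = (F − K)·e^(−rT) = (137.1436 − 155.69) × 0.955520 = -17.7215
Short position value = −(long value) = ¥17.72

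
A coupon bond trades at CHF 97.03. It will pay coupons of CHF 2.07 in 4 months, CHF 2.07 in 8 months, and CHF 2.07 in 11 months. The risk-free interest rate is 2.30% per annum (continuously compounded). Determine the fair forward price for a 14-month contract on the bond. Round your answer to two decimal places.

PV(coupons) I = 2.07·e^(−0.0230·4/12) + 2.07·e^(−0.0230·8/12) + 2.07·e^(−0.0230·11/12)
I = 2.0542 + 2.0385 + 2.0268 = 6.1195
F = (S − I)·e^(rT) = (97.03 − 6.1195) · e^(0.0230·14/12)
= 90.9105 · e^0.026833 = 90.9105 × 1.027196 = CHF 93.38

CHF 93.38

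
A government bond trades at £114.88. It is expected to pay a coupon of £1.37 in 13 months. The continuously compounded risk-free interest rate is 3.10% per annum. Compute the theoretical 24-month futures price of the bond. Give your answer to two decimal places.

PV(coupons) I = 1.37·e^(−0.0310·13/12)
I = 1.3248
F = (S − I)·e^(rT) = (114.88 − 1.3248) · e^(0.0310·24/12)
= 113.5552 · e^0.062000 = 113.5552 × 1.063962 = £120.82

£120.82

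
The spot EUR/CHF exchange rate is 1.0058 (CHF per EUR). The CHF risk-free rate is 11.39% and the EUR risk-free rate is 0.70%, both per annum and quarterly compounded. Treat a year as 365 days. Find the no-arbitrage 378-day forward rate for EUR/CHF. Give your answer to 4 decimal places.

1.1217

By covered interest parity, F = S · (1+r_CHF/4)^(4T) / (1+r_EUR/4)^(4T)
= 1.0058 × 1.123342 / 1.007269 = 1.0058 × 1.115235
F = 1.1217 CHF per EUR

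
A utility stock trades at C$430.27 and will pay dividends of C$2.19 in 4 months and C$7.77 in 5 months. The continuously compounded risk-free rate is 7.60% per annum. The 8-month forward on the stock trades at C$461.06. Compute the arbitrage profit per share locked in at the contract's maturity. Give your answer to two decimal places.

C$18.59 per share

PV(dividends) I = 2.19·e^(−0.0760·4/12) + 7.77·e^(−0.0760·5/12) = 9.6630
Fair forward F* = (S − I)·e^(rT) = (430.27 − 9.6630)·e^0.050667 = 420.6070 × 1.051973 = 442.4672
Market C$461.06 > fair 442.4672: forward overpriced → cash-and-carry (borrow at r, buy the stock and collect the dividends, short the forward).
Profit at T = |F_mkt − F*| = |461.06 − 442.4672| = C$18.59 per share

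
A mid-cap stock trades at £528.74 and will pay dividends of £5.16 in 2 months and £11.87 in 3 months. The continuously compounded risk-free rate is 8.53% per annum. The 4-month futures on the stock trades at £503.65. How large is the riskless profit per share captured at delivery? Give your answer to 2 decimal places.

PV(dividends) I = 5.16·e^(−0.0853·2/12) + 11.87·e^(−0.0853·3/12) = 16.7067
Fair futures F* = (S − I)·e^(rT) = (528.74 − 16.7067)·e^0.028433 = 512.0333 × 1.028841 = 526.8009
Market £503.65 < fair 526.8009: forward underpriced → reverse cash-and-carry (short the stock, invest proceeds at r, pay the dividends, go long the forward).
Profit at T = |F_mkt − F*| = |503.65 − 526.8009| = £23.15 per share

£23.15 per share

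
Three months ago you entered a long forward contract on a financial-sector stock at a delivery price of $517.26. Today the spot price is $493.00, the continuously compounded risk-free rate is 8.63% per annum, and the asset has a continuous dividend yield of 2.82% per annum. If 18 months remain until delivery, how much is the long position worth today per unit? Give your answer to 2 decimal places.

$18.13

Current fair forward for the remaining 18 months: F = S·e^((r − q)·T), (r − q) = 0.0863 − 0.0282 = 0.0581
F = 493.00 · e^(0.0581 × 18/12) = 493.00 × 1.091060 = 537.8926
Value of long forward = (F − K)·e^(−rT) = (537.8926 − 517.26) · e^(−0.0863·18/12)
= 20.6326 × 0.878579 = 18.13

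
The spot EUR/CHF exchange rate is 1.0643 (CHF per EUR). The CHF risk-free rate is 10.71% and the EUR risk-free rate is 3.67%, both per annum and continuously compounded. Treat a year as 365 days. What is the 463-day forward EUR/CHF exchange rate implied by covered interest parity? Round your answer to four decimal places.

1.1637

F = S·e^((r_CHF − r_EUR)T) = 1.0643 · e^((0.1071 − 0.0367) × 463/365)
= 1.0643 · e^0.089302 = 1.0643 × 1.093411
F = 1.1637 CHF per EUR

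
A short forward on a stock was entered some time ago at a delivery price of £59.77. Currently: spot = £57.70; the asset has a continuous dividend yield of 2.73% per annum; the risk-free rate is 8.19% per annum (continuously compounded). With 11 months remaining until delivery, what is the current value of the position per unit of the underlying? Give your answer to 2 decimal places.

-£0.83

Current fair forward for the remaining 11 months: F = S·e^((r − q)·T), (r − q) = 0.0819 − 0.0273 = 0.0546
F = 57.70 · e^(0.0546 × 11/12) = 57.70 × 1.051324 = 60.6614
Value of long forward = (F − K)·e^(−rT) = (60.6614 − 59.77) · e^(−0.0819·11/12)
= 0.8914 × 0.927674 = 0.83
Short position value = −(long value) = -£0.83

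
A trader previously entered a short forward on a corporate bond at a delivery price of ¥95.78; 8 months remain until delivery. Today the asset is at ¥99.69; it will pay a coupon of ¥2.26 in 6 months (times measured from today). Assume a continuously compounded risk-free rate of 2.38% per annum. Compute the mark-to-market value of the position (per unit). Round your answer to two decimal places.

PV(remaining coupons) I = 2.26·e^(−0.0238·6/12) = 2.2333
Current forward F = (S − I)·e^(rT) = (99.69 − 2.2333)·e^(0.0238·8/12) = 97.4567 × 1.015993 = 99.0153
Value (long) = (F − K)·e^(−rT) = (99.0153 − 95.78) × 0.984259 = 3.1844
Short position value = −(long value) = -¥3.18

-¥3.18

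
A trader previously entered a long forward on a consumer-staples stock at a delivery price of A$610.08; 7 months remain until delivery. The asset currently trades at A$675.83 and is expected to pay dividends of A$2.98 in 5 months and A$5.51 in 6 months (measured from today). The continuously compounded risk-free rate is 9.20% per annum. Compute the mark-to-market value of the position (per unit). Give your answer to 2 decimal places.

A$89.50

PV(remaining dividends) I = 2.98·e^(−0.0920·5/12) + 5.51·e^(−0.0920·6/12) = 8.1302
Current forward F = (S − I)·e^(rT) = (675.83 − 8.1302)·e^(0.0920·7/12) = 667.6998 × 1.055133 = 704.5121
Value (long) = (F − K)·e^(−rT) = (704.5121 − 610.08) × 0.947748 = 89.4978
Value = A$89.50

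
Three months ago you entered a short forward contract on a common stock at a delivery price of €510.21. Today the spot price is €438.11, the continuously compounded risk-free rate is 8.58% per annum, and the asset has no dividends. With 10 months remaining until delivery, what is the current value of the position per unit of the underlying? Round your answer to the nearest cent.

€36.89

Current fair forward for the remaining 10 months: F = S·e^(r·T), r = 0.0858
F = 438.11 · e^(0.0858 × 10/12) = 438.11 × 1.074118 = 470.5818
Value of long forward = (F − K)·e^(−rT) = (470.5818 − 510.21) · e^(−0.0858·10/12)
= -39.6282 × 0.930996 = -36.89
Short position value = −(long value) = €36.89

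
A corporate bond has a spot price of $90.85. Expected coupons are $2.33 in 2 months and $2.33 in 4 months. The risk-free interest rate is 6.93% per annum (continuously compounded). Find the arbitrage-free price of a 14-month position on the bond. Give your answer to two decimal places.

$93.53

PV(coupons) I = 2.33·e^(−0.0693·2/12) + 2.33·e^(−0.0693·4/12)
I = 2.3032 + 2.2768 = 4.5800
F = (S − I)·e^(rT) = (90.85 − 4.5800) · e^(0.0693·14/12)
= 86.2700 · e^0.080850 = 86.2700 × 1.084208 = $93.53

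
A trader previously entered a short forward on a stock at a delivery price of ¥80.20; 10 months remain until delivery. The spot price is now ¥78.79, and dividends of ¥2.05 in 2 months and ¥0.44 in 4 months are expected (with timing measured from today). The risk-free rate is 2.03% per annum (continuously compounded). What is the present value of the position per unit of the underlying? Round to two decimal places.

PV(remaining dividends) I = 2.05·e^(−0.0203·2/12) + 0.44·e^(−0.0203·4/12) = 2.4801
Current forward F = (S − I)·e^(rT) = (78.79 − 2.4801)·e^(0.0203·10/12) = 76.3099 × 1.017061 = 77.6118
Value (long) = (F − K)·e^(−rT) = (77.6118 − 80.20) × 0.983226 = -2.5448
Short position value = −(long value) = ¥2.54

¥2.54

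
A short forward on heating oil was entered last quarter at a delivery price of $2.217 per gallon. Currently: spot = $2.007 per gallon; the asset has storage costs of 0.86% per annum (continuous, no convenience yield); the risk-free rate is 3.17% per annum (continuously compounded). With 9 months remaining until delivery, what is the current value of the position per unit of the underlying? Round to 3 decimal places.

Current fair forward for the remaining 9 months: F = S·e^((r + u)·T), (r + u) = 0.0317 + 0.0086 = 0.0403
F = 2.007 · e^(0.0403 × 9/12) = 2.007 × 1.030686 = 2.0686
Value of long forward = (F − K)·e^(−rT) = (2.0686 − 2.217) · e^(−0.0317·9/12)
= -0.1484 × 0.976505 = -0.145
Short position value = −(long value) = $0.145

$0.145 per gallon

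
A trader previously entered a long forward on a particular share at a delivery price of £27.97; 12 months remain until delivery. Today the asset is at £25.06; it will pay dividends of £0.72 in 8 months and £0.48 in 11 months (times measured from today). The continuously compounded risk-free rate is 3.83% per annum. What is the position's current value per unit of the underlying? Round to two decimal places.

-£3.02

PV(remaining dividends) I = 0.72·e^(−0.0383·8/12) + 0.48·e^(−0.0383·11/12) = 1.1653
Current forward F = (S − I)·e^(rT) = (25.06 − 1.1653)·e^(0.0383·12/12) = 23.8947 × 1.039043 = 24.8276
Value (long) = (F − K)·e^(−rT) = (24.8276 − 27.97) × 0.962424 = -3.0243
Value = -£3.02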